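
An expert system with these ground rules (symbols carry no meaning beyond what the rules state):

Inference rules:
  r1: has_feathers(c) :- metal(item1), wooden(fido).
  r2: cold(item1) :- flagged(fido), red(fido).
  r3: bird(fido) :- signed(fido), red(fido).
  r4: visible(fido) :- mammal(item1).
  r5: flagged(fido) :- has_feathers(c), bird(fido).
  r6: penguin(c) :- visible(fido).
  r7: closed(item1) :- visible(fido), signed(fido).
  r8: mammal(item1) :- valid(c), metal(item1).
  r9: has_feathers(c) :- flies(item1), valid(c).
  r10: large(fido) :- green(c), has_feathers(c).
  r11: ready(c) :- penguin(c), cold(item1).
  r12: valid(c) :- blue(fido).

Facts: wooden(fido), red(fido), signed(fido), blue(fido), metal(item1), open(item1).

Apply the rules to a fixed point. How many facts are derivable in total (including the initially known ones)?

Round 1 fires r1, r3, r12, giving has_feathers(c), bird(fido), valid(c).
Round 2 fires r5, r8, giving flagged(fido), mammal(item1).
Round 3 fires r2, r4, giving cold(item1), visible(fido).
Round 4 fires r6, r7, giving penguin(c), closed(item1).
Round 5 fires r11, giving ready(c).
Closure: {bird(fido), blue(fido), closed(item1), cold(item1), flagged(fido), has_feathers(c), mammal(item1), metal(item1), open(item1), penguin(c), ready(c), red(fido), signed(fido), valid(c), visible(fido), wooden(fido)} — 16 facts.

16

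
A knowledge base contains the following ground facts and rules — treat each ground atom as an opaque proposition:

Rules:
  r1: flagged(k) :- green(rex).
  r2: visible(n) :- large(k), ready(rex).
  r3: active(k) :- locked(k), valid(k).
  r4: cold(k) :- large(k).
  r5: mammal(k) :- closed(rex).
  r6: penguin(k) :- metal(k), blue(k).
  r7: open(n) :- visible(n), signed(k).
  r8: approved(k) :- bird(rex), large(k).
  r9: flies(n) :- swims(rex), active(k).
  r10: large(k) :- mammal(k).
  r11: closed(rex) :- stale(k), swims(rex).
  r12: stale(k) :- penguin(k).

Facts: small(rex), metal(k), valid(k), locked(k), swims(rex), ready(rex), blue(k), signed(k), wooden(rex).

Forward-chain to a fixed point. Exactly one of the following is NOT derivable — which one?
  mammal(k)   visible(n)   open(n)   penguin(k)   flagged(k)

Round 1 fires r3, r6, giving active(k), penguin(k).
Round 2 fires r9, r12, giving flies(n), stale(k).
Round 3 fires r11, giving closed(rex).
Round 4 fires r5, giving mammal(k).
Round 5 fires r10, giving large(k).
Round 6 fires r2, r4, giving visible(n), cold(k).
Round 7 fires r7, giving open(n).
Derived: visible(n) (round 6), open(n) (round 7), penguin(k) (round 1), mammal(k) (round 4). flagged(k) never appears in any round.

flagged(k)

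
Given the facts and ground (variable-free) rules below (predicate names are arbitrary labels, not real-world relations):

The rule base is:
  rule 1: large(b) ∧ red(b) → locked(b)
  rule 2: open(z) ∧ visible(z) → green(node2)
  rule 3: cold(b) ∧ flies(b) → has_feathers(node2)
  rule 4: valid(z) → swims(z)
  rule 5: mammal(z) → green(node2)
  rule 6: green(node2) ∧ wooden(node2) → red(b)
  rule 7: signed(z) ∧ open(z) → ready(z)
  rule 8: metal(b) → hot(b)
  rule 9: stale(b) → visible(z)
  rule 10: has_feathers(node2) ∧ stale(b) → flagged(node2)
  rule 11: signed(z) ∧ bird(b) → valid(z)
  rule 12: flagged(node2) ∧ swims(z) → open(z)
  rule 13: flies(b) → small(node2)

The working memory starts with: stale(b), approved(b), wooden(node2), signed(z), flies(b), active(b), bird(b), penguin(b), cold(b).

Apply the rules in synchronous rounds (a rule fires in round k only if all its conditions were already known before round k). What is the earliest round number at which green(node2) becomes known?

Round 1: rule 3 [cold(b) ∧ flies(b) → has_feathers(node2)]; rule 9 [stale(b) → visible(z)]; rule 11 [signed(z) ∧ bird(b) → valid(z)]; rule 13 [flies(b) → small(node2)]. Adds has_feathers(node2), visible(z), valid(z), small(node2).
Round 2: rule 4 [valid(z) → swims(z)]; rule 10 [has_feathers(node2) ∧ stale(b) → flagged(node2)]. Adds swims(z), flagged(node2).
Round 3: rule 12 [flagged(node2) ∧ swims(z) → open(z)]. Adds open(z).
Round 4: rule 2 [open(z) ∧ visible(z) → green(node2)]; rule 7 [signed(z) ∧ open(z) → ready(z)]. Adds green(node2), ready(z).
green(node2) first appears in round 4.

4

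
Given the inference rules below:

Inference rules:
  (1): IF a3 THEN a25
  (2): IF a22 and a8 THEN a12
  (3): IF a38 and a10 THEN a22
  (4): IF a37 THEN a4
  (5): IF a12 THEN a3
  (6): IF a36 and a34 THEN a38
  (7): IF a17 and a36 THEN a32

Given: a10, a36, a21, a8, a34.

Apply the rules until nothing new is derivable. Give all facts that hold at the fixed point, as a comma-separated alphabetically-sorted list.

a10, a12, a21, a22, a25, a3, a34, a36, a38, a8

Round 1 — (6), derive a38.
Round 2 — (3), derive a22.
Round 3 — (2), derive a12.
Round 4 — (5), derive a3.
Round 5 — (1), derive a25.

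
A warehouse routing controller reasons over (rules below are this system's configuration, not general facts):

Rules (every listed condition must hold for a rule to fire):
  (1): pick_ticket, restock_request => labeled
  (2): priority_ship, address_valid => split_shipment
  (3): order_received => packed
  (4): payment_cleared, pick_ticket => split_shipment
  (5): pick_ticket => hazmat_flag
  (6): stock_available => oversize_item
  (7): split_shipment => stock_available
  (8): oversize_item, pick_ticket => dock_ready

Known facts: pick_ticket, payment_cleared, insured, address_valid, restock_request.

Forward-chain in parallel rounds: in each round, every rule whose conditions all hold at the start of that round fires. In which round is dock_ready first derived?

Round 1 fires (1), (4), (5), giving labeled, split_shipment, hazmat_flag.
Round 2 fires (7), giving stock_available.
Round 3 fires (6), giving oversize_item.
Round 4 fires (8), giving dock_ready.
dock_ready first appears in round 4.

4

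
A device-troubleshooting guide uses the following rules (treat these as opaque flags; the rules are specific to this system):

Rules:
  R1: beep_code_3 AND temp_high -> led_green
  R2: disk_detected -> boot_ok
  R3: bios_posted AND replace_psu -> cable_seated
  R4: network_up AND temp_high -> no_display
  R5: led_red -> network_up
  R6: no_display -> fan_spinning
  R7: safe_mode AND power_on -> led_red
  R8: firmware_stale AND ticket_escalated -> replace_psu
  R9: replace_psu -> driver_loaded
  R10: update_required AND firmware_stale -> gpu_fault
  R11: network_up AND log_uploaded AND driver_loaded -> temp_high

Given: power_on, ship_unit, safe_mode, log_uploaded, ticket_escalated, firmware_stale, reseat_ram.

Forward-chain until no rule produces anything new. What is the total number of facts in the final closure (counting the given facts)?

Round 1: R7 [safe_mode AND power_on -> led_red]; R8 [firmware_stale AND ticket_escalated -> replace_psu]. Adds led_red, replace_psu.
Round 2: R5 [led_red -> network_up]; R9 [replace_psu -> driver_loaded]. Adds network_up, driver_loaded.
Round 3: R11 [network_up AND log_uploaded AND driver_loaded -> temp_high]. Adds temp_high.
Round 4: R4 [network_up AND temp_high -> no_display]. Adds no_display.
Round 5: R6 [no_display -> fan_spinning]. Adds fan_spinning.
Closure: {driver_loaded, fan_spinning, firmware_stale, led_red, log_uploaded, network_up, no_display, power_on, replace_psu, reseat_ram, safe_mode, ship_unit, temp_high, ticket_escalated} — 14 facts.

14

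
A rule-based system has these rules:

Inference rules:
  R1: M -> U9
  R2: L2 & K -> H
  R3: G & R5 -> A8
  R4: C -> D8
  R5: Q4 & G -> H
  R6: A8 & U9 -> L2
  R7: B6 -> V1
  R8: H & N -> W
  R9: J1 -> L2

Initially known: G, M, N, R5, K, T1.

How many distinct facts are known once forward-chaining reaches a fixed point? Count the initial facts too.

Round 1 — R1, R3, derive U9, A8.
Round 2 — R6, derive L2.
Round 3 — R2, derive H.
Round 4 — R8, derive W.
Closure: {A8, G, H, K, L2, M, N, R5, T1, U9, W} — 11 facts.

11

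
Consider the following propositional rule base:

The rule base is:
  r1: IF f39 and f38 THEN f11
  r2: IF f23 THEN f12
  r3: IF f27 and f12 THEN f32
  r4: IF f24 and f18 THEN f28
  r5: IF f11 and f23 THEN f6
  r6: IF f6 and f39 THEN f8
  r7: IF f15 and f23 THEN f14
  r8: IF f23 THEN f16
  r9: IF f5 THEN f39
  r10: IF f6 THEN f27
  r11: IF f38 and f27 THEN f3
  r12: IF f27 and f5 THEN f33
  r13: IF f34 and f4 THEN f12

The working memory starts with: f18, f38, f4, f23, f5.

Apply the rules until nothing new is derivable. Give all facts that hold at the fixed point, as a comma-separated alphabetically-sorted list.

Round 1 fires r2, r8, r9, giving f12, f16, f39.
Round 2 fires r1, giving f11.
Round 3 fires r5, giving f6.
Round 4 fires r6, r10, giving f8, f27.
Round 5 fires r3, r11, r12, giving f32, f3, f33.

f11, f12, f16, f18, f23, f27, f3, f32, f33, f38, f39, f4, f5, f6, f8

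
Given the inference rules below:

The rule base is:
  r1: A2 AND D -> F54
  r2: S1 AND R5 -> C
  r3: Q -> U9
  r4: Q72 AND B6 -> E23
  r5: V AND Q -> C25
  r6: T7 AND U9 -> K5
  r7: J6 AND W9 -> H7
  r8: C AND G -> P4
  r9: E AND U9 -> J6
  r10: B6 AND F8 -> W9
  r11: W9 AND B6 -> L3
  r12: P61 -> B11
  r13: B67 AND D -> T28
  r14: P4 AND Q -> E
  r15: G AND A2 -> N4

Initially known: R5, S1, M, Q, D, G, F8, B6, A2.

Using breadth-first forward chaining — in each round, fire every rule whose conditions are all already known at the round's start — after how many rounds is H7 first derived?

Round 1 fires r1, r2, r3, r10, r15, giving F54, C, U9, W9, N4.
Round 2 fires r8, r11, giving P4, L3.
Round 3 fires r14, giving E.
Round 4 fires r9, giving J6.
Round 5 fires r7, giving H7.
H7 first appears in round 5.

5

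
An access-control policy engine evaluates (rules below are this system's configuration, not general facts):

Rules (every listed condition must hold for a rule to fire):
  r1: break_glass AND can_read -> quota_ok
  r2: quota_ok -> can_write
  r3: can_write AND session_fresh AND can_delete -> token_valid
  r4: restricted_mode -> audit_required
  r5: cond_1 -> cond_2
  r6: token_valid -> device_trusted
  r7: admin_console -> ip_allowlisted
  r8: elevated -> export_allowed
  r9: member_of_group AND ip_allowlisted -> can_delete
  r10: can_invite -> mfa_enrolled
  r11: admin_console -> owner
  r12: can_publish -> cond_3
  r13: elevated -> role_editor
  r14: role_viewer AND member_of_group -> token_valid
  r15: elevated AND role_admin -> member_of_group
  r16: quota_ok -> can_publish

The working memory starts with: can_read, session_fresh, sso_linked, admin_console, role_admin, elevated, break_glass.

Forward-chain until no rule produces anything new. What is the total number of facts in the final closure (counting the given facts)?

19

Round 1 — r1, r7, r8, r11, r13, r15, derive quota_ok, ip_allowlisted, export_allowed, owner, role_editor, member_of_group.
Round 2 — r2, r9, r16, derive can_write, can_delete, can_publish.
Round 3 — r3, r12, derive token_valid, cond_3.
Round 4 — r6, derive device_trusted.
Closure: {admin_console, break_glass, can_delete, can_publish, can_read, can_write, cond_3, device_trusted, elevated, export_allowed, ip_allowlisted, member_of_group, owner, quota_ok, role_admin, role_editor, session_fresh, sso_linked, token_valid} — 19 facts.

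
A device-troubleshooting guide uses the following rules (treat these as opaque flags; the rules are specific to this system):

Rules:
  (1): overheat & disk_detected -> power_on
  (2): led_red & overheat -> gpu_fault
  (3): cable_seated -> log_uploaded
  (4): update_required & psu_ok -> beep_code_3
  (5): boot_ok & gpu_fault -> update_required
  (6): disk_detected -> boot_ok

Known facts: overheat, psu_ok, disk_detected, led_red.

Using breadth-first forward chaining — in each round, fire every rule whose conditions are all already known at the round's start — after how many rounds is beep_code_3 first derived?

3

Round 1 — (1), (2), (6), derive power_on, gpu_fault, boot_ok.
Round 2 — (5), derive update_required.
Round 3 — (4), derive beep_code_3.
beep_code_3 first appears in round 3.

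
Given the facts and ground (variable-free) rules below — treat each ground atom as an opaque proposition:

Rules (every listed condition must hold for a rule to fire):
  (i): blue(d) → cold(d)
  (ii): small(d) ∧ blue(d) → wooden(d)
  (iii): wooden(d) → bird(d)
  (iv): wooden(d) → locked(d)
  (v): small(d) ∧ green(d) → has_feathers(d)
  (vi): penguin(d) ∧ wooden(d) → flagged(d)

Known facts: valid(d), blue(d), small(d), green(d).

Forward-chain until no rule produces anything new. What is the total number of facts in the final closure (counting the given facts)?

9

[1] (i) [blue(d) → cold(d)]; (ii) [small(d) ∧ blue(d) → wooden(d)]; (v) [small(d) ∧ green(d) → has_feathers(d)]. ⇒ new: cold(d), wooden(d), has_feathers(d).
[2] (iii) [wooden(d) → bird(d)]; (iv) [wooden(d) → locked(d)]. ⇒ new: bird(d), locked(d).
Closure: {bird(d), blue(d), cold(d), green(d), has_feathers(d), locked(d), small(d), valid(d), wooden(d)} — 9 facts.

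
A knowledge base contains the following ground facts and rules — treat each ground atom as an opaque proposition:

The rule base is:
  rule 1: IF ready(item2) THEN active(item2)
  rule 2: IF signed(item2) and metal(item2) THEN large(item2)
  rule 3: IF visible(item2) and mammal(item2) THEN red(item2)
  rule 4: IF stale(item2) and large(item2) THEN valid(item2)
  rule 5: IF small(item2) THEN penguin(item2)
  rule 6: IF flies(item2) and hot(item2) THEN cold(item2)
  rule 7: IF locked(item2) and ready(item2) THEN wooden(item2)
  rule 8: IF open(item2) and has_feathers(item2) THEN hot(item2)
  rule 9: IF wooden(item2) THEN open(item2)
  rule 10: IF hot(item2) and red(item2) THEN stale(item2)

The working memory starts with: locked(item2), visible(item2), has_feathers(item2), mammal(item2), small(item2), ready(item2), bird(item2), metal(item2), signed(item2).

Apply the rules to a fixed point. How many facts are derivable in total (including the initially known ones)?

Round 1 fires rule 1, rule 2, rule 3, rule 5, rule 7, giving active(item2), large(item2), red(item2), penguin(item2), wooden(item2).
Round 2 fires rule 9, giving open(item2).
Round 3 fires rule 8, giving hot(item2).
Round 4 fires rule 10, giving stale(item2).
Round 5 fires rule 4, giving valid(item2).
Closure: {active(item2), bird(item2), has_feathers(item2), hot(item2), large(item2), locked(item2), mammal(item2), metal(item2), open(item2), penguin(item2), ready(item2), red(item2), signed(item2), small(item2), stale(item2), valid(item2), visible(item2), wooden(item2)} — 18 facts.

18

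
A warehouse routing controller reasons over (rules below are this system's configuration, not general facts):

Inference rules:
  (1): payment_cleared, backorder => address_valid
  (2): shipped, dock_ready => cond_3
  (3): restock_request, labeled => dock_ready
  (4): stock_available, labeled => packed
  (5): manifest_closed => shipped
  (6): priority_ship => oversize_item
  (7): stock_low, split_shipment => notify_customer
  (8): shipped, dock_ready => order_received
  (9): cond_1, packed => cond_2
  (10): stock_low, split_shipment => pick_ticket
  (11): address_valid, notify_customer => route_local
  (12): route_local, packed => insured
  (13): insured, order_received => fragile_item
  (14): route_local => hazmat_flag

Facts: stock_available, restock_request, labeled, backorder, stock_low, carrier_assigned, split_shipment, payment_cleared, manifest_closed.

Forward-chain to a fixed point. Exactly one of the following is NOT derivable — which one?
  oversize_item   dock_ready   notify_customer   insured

Round 1: (1) [payment_cleared, backorder => address_valid]; (3) [restock_request, labeled => dock_ready]; (4) [stock_available, labeled => packed]; (5) [manifest_closed => shipped]; (7) [stock_low, split_shipment => notify_customer]; (10) [stock_low, split_shipment => pick_ticket]. New: address_valid, dock_ready, packed, shipped, notify_customer, pick_ticket.
Round 2: (2) [shipped, dock_ready => cond_3]; (8) [shipped, dock_ready => order_received]; (11) [address_valid, notify_customer => route_local]. New: cond_3, order_received, route_local.
Round 3: (12) [route_local, packed => insured]; (14) [route_local => hazmat_flag]. New: insured, hazmat_flag.
Round 4: (13) [insured, order_received => fragile_item]. New: fragile_item.
Derived: notify_customer (round 1), dock_ready (round 1), insured (round 3). oversize_item never appears in any round.

oversize_item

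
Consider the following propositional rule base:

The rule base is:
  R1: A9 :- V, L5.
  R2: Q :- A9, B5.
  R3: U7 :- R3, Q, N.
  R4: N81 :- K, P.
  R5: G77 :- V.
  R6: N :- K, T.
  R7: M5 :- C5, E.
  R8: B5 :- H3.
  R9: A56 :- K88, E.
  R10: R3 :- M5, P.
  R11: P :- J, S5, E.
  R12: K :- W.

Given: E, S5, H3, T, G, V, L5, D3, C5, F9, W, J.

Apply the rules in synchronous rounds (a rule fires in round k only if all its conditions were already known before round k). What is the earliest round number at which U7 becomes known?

Round 1: R1 [A9 :- V, L5.]; R5 [G77 :- V.]; R7 [M5 :- C5, E.]; R8 [B5 :- H3.]; R11 [P :- J, S5, E.]; R12 [K :- W.]. New: A9, G77, M5, B5, P, K.
Round 2: R2 [Q :- A9, B5.]; R4 [N81 :- K, P.]; R6 [N :- K, T.]; R10 [R3 :- M5, P.]. New: Q, N81, N, R3.
Round 3: R3 [U7 :- R3, Q, N.]. New: U7.
U7 first appears in round 3.

3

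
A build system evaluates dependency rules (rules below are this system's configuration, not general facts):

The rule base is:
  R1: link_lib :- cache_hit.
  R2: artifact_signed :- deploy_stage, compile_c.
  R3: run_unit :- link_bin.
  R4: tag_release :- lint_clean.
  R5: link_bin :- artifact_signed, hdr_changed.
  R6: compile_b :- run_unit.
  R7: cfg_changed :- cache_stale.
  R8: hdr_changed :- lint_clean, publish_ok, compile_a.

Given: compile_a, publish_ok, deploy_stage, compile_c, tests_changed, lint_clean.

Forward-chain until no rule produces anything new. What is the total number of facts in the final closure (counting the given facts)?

12

Round 1: R2 [artifact_signed :- deploy_stage, compile_c.]; R4 [tag_release :- lint_clean.]; R8 [hdr_changed :- lint_clean, publish_ok, compile_a.]. Adds artifact_signed, tag_release, hdr_changed.
Round 2: R5 [link_bin :- artifact_signed, hdr_changed.]. Adds link_bin.
Round 3: R3 [run_unit :- link_bin.]. Adds run_unit.
Round 4: R6 [compile_b :- run_unit.]. Adds compile_b.
Closure: {artifact_signed, compile_a, compile_b, compile_c, deploy_stage, hdr_changed, link_bin, lint_clean, publish_ok, run_unit, tag_release, tests_changed} — 12 facts.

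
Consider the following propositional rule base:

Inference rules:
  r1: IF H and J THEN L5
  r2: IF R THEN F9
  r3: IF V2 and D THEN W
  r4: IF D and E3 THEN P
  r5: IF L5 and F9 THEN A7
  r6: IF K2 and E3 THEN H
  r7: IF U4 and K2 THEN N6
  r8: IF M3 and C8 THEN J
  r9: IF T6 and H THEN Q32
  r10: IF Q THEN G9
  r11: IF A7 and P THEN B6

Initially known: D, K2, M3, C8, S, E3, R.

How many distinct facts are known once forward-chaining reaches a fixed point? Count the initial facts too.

14

Round 1 — r2, r4, r6, r8, derive F9, P, H, J.
Round 2 — r1, derive L5.
Round 3 — r5, derive A7.
Round 4 — r11, derive B6.
Closure: {A7, B6, C8, D, E3, F9, H, J, K2, L5, M3, P, R, S} — 14 facts.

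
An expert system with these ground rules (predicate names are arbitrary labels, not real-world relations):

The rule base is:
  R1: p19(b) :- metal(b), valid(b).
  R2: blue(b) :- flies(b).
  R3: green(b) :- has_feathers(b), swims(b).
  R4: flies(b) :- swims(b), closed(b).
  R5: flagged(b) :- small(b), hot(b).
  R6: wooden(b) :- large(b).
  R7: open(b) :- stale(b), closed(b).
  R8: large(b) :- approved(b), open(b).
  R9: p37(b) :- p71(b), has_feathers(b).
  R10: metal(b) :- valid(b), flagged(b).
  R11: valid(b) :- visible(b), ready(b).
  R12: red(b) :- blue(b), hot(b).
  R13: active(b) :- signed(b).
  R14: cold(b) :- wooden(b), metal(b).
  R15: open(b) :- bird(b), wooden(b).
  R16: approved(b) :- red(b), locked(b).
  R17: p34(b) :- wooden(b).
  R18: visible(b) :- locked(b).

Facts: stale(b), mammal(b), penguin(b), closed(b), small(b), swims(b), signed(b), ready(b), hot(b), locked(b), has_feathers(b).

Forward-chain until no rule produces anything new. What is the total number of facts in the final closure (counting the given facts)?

27

Round 1: R3 [green(b) :- has_feathers(b), swims(b).]; R4 [flies(b) :- swims(b), closed(b).]; R5 [flagged(b) :- small(b), hot(b).]; R7 [open(b) :- stale(b), closed(b).]; R13 [active(b) :- signed(b).]; R18 [visible(b) :- locked(b).]. Adds green(b), flies(b), flagged(b), open(b), active(b), visible(b).
Round 2: R2 [blue(b) :- flies(b).]; R11 [valid(b) :- visible(b), ready(b).]. Adds blue(b), valid(b).
Round 3: R10 [metal(b) :- valid(b), flagged(b).]; R12 [red(b) :- blue(b), hot(b).]. Adds metal(b), red(b).
Round 4: R1 [p19(b) :- metal(b), valid(b).]; R16 [approved(b) :- red(b), locked(b).]. Adds p19(b), approved(b).
Round 5: R8 [large(b) :- approved(b), open(b).]. Adds large(b).
Round 6: R6 [wooden(b) :- large(b).]. Adds wooden(b).
Round 7: R14 [cold(b) :- wooden(b), metal(b).]; R17 [p34(b) :- wooden(b).]. Adds cold(b), p34(b).
Closure: {active(b), approved(b), blue(b), closed(b), cold(b), flagged(b), flies(b), green(b), has_feathers(b), hot(b), large(b), locked(b), mammal(b), metal(b), open(b), p19(b), p34(b), penguin(b), ready(b), red(b), signed(b), small(b), stale(b), swims(b), valid(b), visible(b), wooden(b)} — 27 facts.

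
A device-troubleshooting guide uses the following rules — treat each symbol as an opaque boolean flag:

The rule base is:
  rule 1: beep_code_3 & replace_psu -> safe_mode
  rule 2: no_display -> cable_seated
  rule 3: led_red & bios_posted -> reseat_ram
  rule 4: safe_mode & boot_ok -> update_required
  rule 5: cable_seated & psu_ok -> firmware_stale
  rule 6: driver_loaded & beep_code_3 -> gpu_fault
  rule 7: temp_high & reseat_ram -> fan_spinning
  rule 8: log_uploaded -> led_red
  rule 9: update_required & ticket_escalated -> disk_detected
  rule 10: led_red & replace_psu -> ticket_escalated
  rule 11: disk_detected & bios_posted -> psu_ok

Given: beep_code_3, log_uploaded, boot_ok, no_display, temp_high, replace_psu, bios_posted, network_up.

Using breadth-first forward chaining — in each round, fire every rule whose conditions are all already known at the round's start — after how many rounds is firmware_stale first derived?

5

Round 1 — rule 1, rule 2, rule 8, derive safe_mode, cable_seated, led_red.
Round 2 — rule 3, rule 4, rule 10, derive reseat_ram, update_required, ticket_escalated.
Round 3 — rule 7, rule 9, derive fan_spinning, disk_detected.
Round 4 — rule 11, derive psu_ok.
Round 5 — rule 5, derive firmware_stale.
firmware_stale first appears in round 5.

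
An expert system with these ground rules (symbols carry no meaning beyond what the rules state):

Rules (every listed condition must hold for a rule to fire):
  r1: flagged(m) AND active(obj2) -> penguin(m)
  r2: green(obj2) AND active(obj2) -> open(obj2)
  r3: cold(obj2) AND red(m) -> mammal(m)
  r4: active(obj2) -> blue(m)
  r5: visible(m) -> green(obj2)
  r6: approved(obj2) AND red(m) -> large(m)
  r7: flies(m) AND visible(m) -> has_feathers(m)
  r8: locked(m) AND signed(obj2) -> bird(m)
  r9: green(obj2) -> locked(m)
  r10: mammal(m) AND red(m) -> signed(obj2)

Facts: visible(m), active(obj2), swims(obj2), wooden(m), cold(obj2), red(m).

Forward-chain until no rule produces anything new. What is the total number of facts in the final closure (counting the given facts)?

Round 1: r3 [cold(obj2) AND red(m) -> mammal(m)]; r4 [active(obj2) -> blue(m)]; r5 [visible(m) -> green(obj2)]. Adds mammal(m), blue(m), green(obj2).
Round 2: r2 [green(obj2) AND active(obj2) -> open(obj2)]; r9 [green(obj2) -> locked(m)]; r10 [mammal(m) AND red(m) -> signed(obj2)]. Adds open(obj2), locked(m), signed(obj2).
Round 3: r8 [locked(m) AND signed(obj2) -> bird(m)]. Adds bird(m).
Closure: {active(obj2), bird(m), blue(m), cold(obj2), green(obj2), locked(m), mammal(m), open(obj2), red(m), signed(obj2), swims(obj2), visible(m), wooden(m)} — 13 facts.

13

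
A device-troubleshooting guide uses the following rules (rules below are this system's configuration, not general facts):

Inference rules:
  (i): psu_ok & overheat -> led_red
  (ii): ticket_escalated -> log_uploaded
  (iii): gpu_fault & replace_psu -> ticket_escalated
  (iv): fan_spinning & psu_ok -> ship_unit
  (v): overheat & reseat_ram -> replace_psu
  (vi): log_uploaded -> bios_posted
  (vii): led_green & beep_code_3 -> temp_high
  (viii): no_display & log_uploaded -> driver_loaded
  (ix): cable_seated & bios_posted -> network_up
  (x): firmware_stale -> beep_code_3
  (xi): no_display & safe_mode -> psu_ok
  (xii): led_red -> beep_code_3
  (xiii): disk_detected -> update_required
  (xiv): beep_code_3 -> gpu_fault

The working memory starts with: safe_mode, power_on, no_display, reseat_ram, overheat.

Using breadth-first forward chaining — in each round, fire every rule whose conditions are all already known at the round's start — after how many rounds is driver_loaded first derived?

[1] (v) [overheat & reseat_ram -> replace_psu]; (xi) [no_display & safe_mode -> psu_ok]. ⇒ new: replace_psu, psu_ok.
[2] (i) [psu_ok & overheat -> led_red]. ⇒ new: led_red.
[3] (xii) [led_red -> beep_code_3]. ⇒ new: beep_code_3.
[4] (xiv) [beep_code_3 -> gpu_fault]. ⇒ new: gpu_fault.
[5] (iii) [gpu_fault & replace_psu -> ticket_escalated]. ⇒ new: ticket_escalated.
[6] (ii) [ticket_escalated -> log_uploaded]. ⇒ new: log_uploaded.
[7] (vi) [log_uploaded -> bios_posted]; (viii) [no_display & log_uploaded -> driver_loaded]. ⇒ new: bios_posted, driver_loaded.
driver_loaded first appears in round 7.

7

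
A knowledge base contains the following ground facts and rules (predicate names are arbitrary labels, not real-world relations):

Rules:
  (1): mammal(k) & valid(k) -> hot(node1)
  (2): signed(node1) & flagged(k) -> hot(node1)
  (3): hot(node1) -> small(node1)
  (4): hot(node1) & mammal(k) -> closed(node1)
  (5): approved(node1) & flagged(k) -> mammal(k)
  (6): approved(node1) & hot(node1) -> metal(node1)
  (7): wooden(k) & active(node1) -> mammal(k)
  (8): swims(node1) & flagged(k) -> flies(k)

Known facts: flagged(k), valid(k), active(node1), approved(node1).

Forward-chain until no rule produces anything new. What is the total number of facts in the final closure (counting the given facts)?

9

[1] (5) [approved(node1) & flagged(k) -> mammal(k)]. ⇒ new: mammal(k).
[2] (1) [mammal(k) & valid(k) -> hot(node1)]. ⇒ new: hot(node1).
[3] (3) [hot(node1) -> small(node1)]; (4) [hot(node1) & mammal(k) -> closed(node1)]; (6) [approved(node1) & hot(node1) -> metal(node1)]. ⇒ new: small(node1), closed(node1), metal(node1).
Closure: {active(node1), approved(node1), closed(node1), flagged(k), hot(node1), mammal(k), metal(node1), small(node1), valid(k)} — 9 facts.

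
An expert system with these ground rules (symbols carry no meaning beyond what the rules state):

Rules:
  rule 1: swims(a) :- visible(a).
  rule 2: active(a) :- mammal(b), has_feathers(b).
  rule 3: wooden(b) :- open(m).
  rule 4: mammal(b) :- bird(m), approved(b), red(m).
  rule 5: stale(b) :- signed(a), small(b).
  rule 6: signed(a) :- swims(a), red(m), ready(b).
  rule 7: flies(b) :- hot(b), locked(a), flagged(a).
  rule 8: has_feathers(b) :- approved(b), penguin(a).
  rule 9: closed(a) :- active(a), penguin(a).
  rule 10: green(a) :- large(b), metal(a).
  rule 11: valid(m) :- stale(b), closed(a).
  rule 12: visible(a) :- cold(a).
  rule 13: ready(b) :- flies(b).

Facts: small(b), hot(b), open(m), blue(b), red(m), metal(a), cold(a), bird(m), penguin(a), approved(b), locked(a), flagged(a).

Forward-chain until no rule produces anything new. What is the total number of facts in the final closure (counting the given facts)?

Round 1 fires rule 3, rule 4, rule 7, rule 8, rule 12, giving wooden(b), mammal(b), flies(b), has_feathers(b), visible(a).
Round 2 fires rule 1, rule 2, rule 13, giving swims(a), active(a), ready(b).
Round 3 fires rule 6, rule 9, giving signed(a), closed(a).
Round 4 fires rule 5, giving stale(b).
Round 5 fires rule 11, giving valid(m).
Closure: {active(a), approved(b), bird(m), blue(b), closed(a), cold(a), flagged(a), flies(b), has_feathers(b), hot(b), locked(a), mammal(b), metal(a), open(m), penguin(a), ready(b), red(m), signed(a), small(b), stale(b), swims(a), valid(m), visible(a), wooden(b)} — 24 facts.

24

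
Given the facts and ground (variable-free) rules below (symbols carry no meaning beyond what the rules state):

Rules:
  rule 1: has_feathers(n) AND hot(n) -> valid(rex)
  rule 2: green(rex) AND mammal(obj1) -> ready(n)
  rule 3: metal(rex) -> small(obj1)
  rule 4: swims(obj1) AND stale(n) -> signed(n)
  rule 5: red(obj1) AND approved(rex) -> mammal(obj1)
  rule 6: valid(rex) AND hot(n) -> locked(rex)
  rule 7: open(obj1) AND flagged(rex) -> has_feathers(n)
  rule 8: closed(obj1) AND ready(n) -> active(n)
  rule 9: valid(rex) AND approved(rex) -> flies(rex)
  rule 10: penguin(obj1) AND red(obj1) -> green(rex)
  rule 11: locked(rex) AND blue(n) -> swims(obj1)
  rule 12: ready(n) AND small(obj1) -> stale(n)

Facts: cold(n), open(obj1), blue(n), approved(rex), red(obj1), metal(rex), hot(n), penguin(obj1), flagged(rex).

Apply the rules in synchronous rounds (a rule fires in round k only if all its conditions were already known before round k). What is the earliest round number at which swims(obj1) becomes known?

4

Round 1: rule 3 [metal(rex) -> small(obj1)]; rule 5 [red(obj1) AND approved(rex) -> mammal(obj1)]; rule 7 [open(obj1) AND flagged(rex) -> has_feathers(n)]; rule 10 [penguin(obj1) AND red(obj1) -> green(rex)]. Adds small(obj1), mammal(obj1), has_feathers(n), green(rex).
Round 2: rule 1 [has_feathers(n) AND hot(n) -> valid(rex)]; rule 2 [green(rex) AND mammal(obj1) -> ready(n)]. Adds valid(rex), ready(n).
Round 3: rule 6 [valid(rex) AND hot(n) -> locked(rex)]; rule 9 [valid(rex) AND approved(rex) -> flies(rex)]; rule 12 [ready(n) AND small(obj1) -> stale(n)]. Adds locked(rex), flies(rex), stale(n).
Round 4: rule 11 [locked(rex) AND blue(n) -> swims(obj1)]. Adds swims(obj1).
swims(obj1) first appears in round 4.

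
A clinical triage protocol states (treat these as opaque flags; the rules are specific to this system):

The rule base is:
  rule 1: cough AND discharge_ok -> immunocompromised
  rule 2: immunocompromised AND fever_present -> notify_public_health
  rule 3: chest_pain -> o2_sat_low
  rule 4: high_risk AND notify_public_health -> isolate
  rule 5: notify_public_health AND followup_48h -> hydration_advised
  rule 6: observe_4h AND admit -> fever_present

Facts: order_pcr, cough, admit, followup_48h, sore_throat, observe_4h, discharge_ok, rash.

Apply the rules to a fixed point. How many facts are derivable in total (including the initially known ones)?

Round 1: rule 1 [cough AND discharge_ok -> immunocompromised]; rule 6 [observe_4h AND admit -> fever_present]. New: immunocompromised, fever_present.
Round 2: rule 2 [immunocompromised AND fever_present -> notify_public_health]. New: notify_public_health.
Round 3: rule 5 [notify_public_health AND followup_48h -> hydration_advised]. New: hydration_advised.
Closure: {admit, cough, discharge_ok, fever_present, followup_48h, hydration_advised, immunocompromised, notify_public_health, observe_4h, order_pcr, rash, sore_throat} — 12 facts.

12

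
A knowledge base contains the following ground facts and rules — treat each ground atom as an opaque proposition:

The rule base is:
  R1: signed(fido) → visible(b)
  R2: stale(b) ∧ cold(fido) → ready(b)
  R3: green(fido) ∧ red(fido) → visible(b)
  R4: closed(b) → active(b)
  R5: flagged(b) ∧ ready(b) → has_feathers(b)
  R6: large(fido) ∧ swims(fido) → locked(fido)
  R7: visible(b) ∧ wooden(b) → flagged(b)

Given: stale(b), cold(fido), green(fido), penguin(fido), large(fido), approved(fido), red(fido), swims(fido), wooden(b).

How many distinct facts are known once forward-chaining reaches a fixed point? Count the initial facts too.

Round 1: R2 [stale(b) ∧ cold(fido) → ready(b)]; R3 [green(fido) ∧ red(fido) → visible(b)]; R6 [large(fido) ∧ swims(fido) → locked(fido)]. Adds ready(b), visible(b), locked(fido).
Round 2: R7 [visible(b) ∧ wooden(b) → flagged(b)]. Adds flagged(b).
Round 3: R5 [flagged(b) ∧ ready(b) → has_feathers(b)]. Adds has_feathers(b).
Closure: {approved(fido), cold(fido), flagged(b), green(fido), has_feathers(b), large(fido), locked(fido), penguin(fido), ready(b), red(fido), stale(b), swims(fido), visible(b), wooden(b)} — 14 facts.

14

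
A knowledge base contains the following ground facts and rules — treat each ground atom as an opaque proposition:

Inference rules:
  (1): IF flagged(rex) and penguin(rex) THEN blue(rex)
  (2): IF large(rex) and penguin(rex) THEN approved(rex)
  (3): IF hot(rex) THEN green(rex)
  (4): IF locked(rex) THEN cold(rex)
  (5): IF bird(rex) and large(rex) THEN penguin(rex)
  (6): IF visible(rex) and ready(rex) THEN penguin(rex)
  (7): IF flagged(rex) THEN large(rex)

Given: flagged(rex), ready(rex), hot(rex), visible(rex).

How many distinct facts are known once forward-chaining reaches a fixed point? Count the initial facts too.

Round 1 fires (3), (6), (7), giving green(rex), penguin(rex), large(rex).
Round 2 fires (1), (2), giving blue(rex), approved(rex).
Closure: {approved(rex), blue(rex), flagged(rex), green(rex), hot(rex), large(rex), penguin(rex), ready(rex), visible(rex)} — 9 facts.

9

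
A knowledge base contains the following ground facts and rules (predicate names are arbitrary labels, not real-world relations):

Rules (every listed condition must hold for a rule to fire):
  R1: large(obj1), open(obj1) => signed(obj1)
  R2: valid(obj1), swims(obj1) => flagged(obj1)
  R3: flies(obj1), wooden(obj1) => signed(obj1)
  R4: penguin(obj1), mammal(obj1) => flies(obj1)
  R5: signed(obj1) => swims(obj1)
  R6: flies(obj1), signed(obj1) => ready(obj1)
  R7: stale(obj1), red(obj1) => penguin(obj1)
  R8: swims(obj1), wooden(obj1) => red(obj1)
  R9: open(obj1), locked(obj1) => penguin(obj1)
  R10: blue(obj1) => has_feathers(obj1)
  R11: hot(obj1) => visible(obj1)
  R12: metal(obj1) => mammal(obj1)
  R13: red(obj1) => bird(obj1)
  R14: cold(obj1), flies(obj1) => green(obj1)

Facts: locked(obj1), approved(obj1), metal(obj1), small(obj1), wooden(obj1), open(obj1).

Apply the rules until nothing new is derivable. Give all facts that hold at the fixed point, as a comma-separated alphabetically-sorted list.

Round 1: R9 [open(obj1), locked(obj1) => penguin(obj1)]; R12 [metal(obj1) => mammal(obj1)]. Adds penguin(obj1), mammal(obj1).
Round 2: R4 [penguin(obj1), mammal(obj1) => flies(obj1)]. Adds flies(obj1).
Round 3: R3 [flies(obj1), wooden(obj1) => signed(obj1)]. Adds signed(obj1).
Round 4: R5 [signed(obj1) => swims(obj1)]; R6 [flies(obj1), signed(obj1) => ready(obj1)]. Adds swims(obj1), ready(obj1).
Round 5: R8 [swims(obj1), wooden(obj1) => red(obj1)]. Adds red(obj1).
Round 6: R13 [red(obj1) => bird(obj1)]. Adds bird(obj1).

approved(obj1), bird(obj1), flies(obj1), locked(obj1), mammal(obj1), metal(obj1), open(obj1), penguin(obj1), ready(obj1), red(obj1), signed(obj1), small(obj1), swims(obj1), wooden(obj1)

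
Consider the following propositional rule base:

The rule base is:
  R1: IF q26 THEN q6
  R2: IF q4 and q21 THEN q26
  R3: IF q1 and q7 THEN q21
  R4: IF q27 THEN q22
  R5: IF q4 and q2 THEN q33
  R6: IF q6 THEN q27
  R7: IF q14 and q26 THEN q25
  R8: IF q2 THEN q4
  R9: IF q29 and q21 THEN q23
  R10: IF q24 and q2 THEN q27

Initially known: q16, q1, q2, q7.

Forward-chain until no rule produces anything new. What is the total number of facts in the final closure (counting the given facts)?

11

Round 1 fires R3, R8, giving q21, q4.
Round 2 fires R2, R5, giving q26, q33.
Round 3 fires R1, giving q6.
Round 4 fires R6, giving q27.
Round 5 fires R4, giving q22.
Closure: {q1, q16, q2, q21, q22, q26, q27, q33, q4, q6, q7} — 11 facts.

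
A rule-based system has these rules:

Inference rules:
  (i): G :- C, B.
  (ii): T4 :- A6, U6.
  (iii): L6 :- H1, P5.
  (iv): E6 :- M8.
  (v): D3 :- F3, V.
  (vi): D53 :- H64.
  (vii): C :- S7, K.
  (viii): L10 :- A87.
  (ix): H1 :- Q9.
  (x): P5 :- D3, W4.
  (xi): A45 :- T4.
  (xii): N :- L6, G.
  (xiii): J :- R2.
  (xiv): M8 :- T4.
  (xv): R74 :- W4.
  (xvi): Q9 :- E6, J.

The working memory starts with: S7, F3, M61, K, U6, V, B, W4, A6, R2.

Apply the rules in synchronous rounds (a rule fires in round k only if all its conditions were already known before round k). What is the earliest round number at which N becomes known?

Round 1: (ii) [T4 :- A6, U6.]; (v) [D3 :- F3, V.]; (vii) [C :- S7, K.]; (xiii) [J :- R2.]; (xv) [R74 :- W4.]. Adds T4, D3, C, J, R74.
Round 2: (i) [G :- C, B.]; (x) [P5 :- D3, W4.]; (xi) [A45 :- T4.]; (xiv) [M8 :- T4.]. Adds G, P5, A45, M8.
Round 3: (iv) [E6 :- M8.]. Adds E6.
Round 4: (xvi) [Q9 :- E6, J.]. Adds Q9.
Round 5: (ix) [H1 :- Q9.]. Adds H1.
Round 6: (iii) [L6 :- H1, P5.]. Adds L6.
Round 7: (xii) [N :- L6, G.]. Adds N.
N first appears in round 7.

7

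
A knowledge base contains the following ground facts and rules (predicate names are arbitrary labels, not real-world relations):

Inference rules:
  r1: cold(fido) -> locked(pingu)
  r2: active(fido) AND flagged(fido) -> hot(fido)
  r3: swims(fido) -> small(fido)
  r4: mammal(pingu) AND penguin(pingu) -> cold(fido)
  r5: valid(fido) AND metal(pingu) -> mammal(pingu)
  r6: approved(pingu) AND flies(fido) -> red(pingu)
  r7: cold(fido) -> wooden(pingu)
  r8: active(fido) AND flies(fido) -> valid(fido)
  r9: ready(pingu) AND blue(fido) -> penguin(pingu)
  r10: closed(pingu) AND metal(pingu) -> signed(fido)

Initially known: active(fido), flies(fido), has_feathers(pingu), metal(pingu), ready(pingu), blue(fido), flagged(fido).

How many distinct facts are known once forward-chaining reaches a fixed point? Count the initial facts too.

Round 1: r2 [active(fido) AND flagged(fido) -> hot(fido)]; r8 [active(fido) AND flies(fido) -> valid(fido)]; r9 [ready(pingu) AND blue(fido) -> penguin(pingu)]. New: hot(fido), valid(fido), penguin(pingu).
Round 2: r5 [valid(fido) AND metal(pingu) -> mammal(pingu)]. New: mammal(pingu).
Round 3: r4 [mammal(pingu) AND penguin(pingu) -> cold(fido)]. New: cold(fido).
Round 4: r1 [cold(fido) -> locked(pingu)]; r7 [cold(fido) -> wooden(pingu)]. New: locked(pingu), wooden(pingu).
Closure: {active(fido), blue(fido), cold(fido), flagged(fido), flies(fido), has_feathers(pingu), hot(fido), locked(pingu), mammal(pingu), metal(pingu), penguin(pingu), ready(pingu), valid(fido), wooden(pingu)} — 14 facts.

14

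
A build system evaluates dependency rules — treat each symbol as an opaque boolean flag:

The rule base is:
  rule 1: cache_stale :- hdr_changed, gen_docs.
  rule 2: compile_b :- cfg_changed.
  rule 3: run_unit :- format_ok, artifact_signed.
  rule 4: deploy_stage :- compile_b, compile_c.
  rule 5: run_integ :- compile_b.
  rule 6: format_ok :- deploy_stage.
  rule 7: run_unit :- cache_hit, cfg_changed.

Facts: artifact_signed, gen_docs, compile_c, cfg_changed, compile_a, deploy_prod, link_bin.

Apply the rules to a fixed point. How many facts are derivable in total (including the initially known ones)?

12

Round 1 — rule 2, derive compile_b.
Round 2 — rule 4, rule 5, derive deploy_stage, run_integ.
Round 3 — rule 6, derive format_ok.
Round 4 — rule 3, derive run_unit.
Closure: {artifact_signed, cfg_changed, compile_a, compile_b, compile_c, deploy_prod, deploy_stage, format_ok, gen_docs, link_bin, run_integ, run_unit} — 12 facts.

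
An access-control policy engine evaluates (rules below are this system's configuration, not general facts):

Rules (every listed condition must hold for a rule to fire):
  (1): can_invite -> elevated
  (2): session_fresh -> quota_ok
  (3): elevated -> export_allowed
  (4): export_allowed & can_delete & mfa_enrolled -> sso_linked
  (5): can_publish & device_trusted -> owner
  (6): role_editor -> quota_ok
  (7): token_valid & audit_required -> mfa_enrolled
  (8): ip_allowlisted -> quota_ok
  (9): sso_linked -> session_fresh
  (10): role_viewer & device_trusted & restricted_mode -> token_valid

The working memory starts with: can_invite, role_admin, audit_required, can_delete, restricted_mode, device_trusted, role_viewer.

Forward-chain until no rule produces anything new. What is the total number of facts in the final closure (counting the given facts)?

Round 1: (1) [can_invite -> elevated]; (10) [role_viewer & device_trusted & restricted_mode -> token_valid]. New: elevated, token_valid.
Round 2: (3) [elevated -> export_allowed]; (7) [token_valid & audit_required -> mfa_enrolled]. New: export_allowed, mfa_enrolled.
Round 3: (4) [export_allowed & can_delete & mfa_enrolled -> sso_linked]. New: sso_linked.
Round 4: (9) [sso_linked -> session_fresh]. New: session_fresh.
Round 5: (2) [session_fresh -> quota_ok]. New: quota_ok.
Closure: {audit_required, can_delete, can_invite, device_trusted, elevated, export_allowed, mfa_enrolled, quota_ok, restricted_mode, role_admin, role_viewer, session_fresh, sso_linked, token_valid} — 14 facts.

14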